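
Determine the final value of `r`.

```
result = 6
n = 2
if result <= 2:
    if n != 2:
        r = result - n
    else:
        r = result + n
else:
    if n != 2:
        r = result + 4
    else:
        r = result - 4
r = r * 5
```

result=6, n=2
result <= 2 is False; n != 2 is False
→ r = result - 4 = 2
r = 2*5 = 10

10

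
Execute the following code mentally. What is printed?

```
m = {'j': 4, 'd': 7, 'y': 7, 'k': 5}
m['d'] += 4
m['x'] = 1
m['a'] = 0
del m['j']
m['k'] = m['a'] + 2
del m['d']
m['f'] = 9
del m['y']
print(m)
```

{'k': 2, 'x': 1, 'a': 0, 'f': 9}

m['d'] = 7+4 = 11 → {'j': 4, 'd': 11, 'y': 7, 'k': 5}
m['x'] = 1 → {'j': 4, 'd': 11, 'y': 7, 'k': 5, 'x': 1}
m['a'] = 0 → {'j': 4, 'd': 11, 'y': 7, 'k': 5, 'x': 1, 'a': 0}
del 'j' → {'d': 11, 'y': 7, 'k': 5, 'x': 1, 'a': 0}
m['k'] = m['a']+2 = 2 → {'d': 11, 'y': 7, 'k': 2, 'x': 1, 'a': 0}
del 'd' → {'y': 7, 'k': 2, 'x': 1, 'a': 0}
m['f'] = 9 → {'y': 7, 'k': 2, 'x': 1, 'a': 0, 'f': 9}
del 'y' → {'k': 2, 'x': 1, 'a': 0, 'f': 9}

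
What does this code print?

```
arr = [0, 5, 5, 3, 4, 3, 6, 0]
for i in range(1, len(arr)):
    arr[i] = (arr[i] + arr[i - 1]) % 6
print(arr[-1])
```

i=1: arr[1] = (5+0)%6 = 5 → [0, 5, 5, 3, 4, 3, 6, 0]
i=2: arr[2] = (5+5)%6 = 4 → [0, 5, 4, 3, 4, 3, 6, 0]
i=3: arr[3] = (3+4)%6 = 1 → [0, 5, 4, 1, 4, 3, 6, 0]
i=4: arr[4] = (4+1)%6 = 5 → [0, 5, 4, 1, 5, 3, 6, 0]
i=5: arr[5] = (3+5)%6 = 2 → [0, 5, 4, 1, 5, 2, 6, 0]
i=6: arr[6] = (6+2)%6 = 2 → [0, 5, 4, 1, 5, 2, 2, 0]
i=7: arr[7] = (0+2)%6 = 2 → [0, 5, 4, 1, 5, 2, 2, 2]

2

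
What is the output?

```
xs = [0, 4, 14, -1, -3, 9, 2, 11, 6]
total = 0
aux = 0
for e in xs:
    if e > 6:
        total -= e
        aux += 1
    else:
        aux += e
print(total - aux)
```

e=0: not >6; aux=0
e=4: not >6; aux=4
e=14: >6, total = 0-14 = -14; aux=5
e=-1: not >6; aux=4
e=-3: not >6; aux=1
e=9: >6, total = (-14)-9 = -23; aux=2
e=2: not >6; aux=4
e=11: >6, total = (-23)-11 = -34; aux=5
e=6: not >6; aux=11
total-aux = (-34)-11 = -45

-45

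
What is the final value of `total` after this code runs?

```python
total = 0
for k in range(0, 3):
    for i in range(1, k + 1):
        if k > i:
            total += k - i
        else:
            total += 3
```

7

k=1,i=1: not 1>1, total = 0+3 = 3
k=2,i=1: 2>1, total = 3+1 = 4
k=2,i=2: not 2>2, total = 4+3 = 7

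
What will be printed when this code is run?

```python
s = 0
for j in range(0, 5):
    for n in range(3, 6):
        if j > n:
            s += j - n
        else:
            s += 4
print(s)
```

j=0,n=3: not 0>3, s = 0+4 = 4
j=0,n=4: not 0>4, s = 4+4 = 8
j=0,n=5: not 0>5, s = 8+4 = 12
j=1,n=3: not 1>3, s = 12+4 = 16
j=1,n=4: not 1>4, s = 16+4 = 20
j=1,n=5: not 1>5, s = 20+4 = 24
j=2,n=3: not 2>3, s = 24+4 = 28
j=2,n=4: not 2>4, s = 28+4 = 32
j=2,n=5: not 2>5, s = 32+4 = 36
j=3,n=3: not 3>3, s = 36+4 = 40
j=3,n=4: not 3>4, s = 40+4 = 44
j=3,n=5: not 3>5, s = 44+4 = 48
j=4,n=3: 4>3, s = 48+1 = 49
j=4,n=4: not 4>4, s = 49+4 = 53
j=4,n=5: not 4>5, s = 53+4 = 57

57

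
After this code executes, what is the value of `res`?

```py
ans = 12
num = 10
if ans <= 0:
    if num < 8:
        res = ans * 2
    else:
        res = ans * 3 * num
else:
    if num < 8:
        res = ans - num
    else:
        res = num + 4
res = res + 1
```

ans=12, num=10
ans <= 0 is False; num < 8 is False
→ res = num + 4 = 14
res = 14+1 = 15

15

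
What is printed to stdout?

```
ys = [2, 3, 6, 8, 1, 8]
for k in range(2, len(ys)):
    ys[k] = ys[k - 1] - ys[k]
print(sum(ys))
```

-41

k=2: ys[2] = 3-6 = -3 → [2, 3, -3, 8, 1, 8]
k=3: ys[3] = (-3)-8 = -11 → [2, 3, -3, -11, 1, 8]
k=4: ys[4] = (-11)-1 = -12 → [2, 3, -3, -11, -12, 8]
k=5: ys[5] = (-12)-8 = -20 → [2, 3, -3, -11, -12, -20]
sum = -41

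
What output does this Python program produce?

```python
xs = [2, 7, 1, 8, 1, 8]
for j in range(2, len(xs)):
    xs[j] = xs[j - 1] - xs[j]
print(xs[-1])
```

-11

j=2: xs[2] = 7-1 = 6 → [2, 7, 6, 8, 1, 8]
j=3: xs[3] = 6-8 = -2 → [2, 7, 6, -2, 1, 8]
j=4: xs[4] = (-2)-1 = -3 → [2, 7, 6, -2, -3, 8]
j=5: xs[5] = (-3)-8 = -11 → [2, 7, 6, -2, -3, -11]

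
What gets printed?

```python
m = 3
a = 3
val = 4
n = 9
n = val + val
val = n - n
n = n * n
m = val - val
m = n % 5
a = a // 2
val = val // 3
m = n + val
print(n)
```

64

n = 4+4 = 8
val = 8-8 = 0
n = 8*8 = 64
m = 0-0 = 0
m = 64%5 = 4
a = 3//2 = 1
val = 0//3 = 0
m = 64+0 = 64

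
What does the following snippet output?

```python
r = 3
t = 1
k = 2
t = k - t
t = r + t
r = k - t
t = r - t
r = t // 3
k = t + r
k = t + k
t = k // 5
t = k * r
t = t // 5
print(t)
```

t = 2-1 = 1
t = 3+1 = 4
r = 2-4 = -2
t = (-2)-4 = -6
r = (-6)//3 = -2
k = (-6)+(-2) = -8
k = (-6)+(-8) = -14
t = (-14)//5 = -3
t = (-14)*(-2) = 28
t = 28//5 = 5

5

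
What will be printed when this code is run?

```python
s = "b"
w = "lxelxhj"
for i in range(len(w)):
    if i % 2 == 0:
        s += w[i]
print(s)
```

blexj

i=0: add 'l' → 'bl'
i=1: skip
i=2: add 'e' → 'ble'
i=3: skip
i=4: add 'x' → 'blex'
i=5: skip
i=6: add 'j' → 'blexj'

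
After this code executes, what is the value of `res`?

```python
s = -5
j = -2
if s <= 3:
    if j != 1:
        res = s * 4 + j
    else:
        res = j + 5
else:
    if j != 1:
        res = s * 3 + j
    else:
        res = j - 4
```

s=-5, j=-2
s <= 3 is True; j != 1 is True
→ res = s * 4 + j = -22

-22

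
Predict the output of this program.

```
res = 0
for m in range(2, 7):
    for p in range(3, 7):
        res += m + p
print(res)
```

170

m=2,p=3: res = 0+5 = 5
m=2,p=4: res = 5+6 = 11
m=2,p=5: res = 11+7 = 18
m=2,p=6: res = 18+8 = 26
m=3,p=3: res = 26+6 = 32
m=3,p=4: res = 32+7 = 39
m=3,p=5: res = 39+8 = 47
m=3,p=6: res = 47+9 = 56
m=4,p=3: res = 56+7 = 63
m=4,p=4: res = 63+8 = 71
m=4,p=5: res = 71+9 = 80
m=4,p=6: res = 80+10 = 90
m=5,p=3: res = 90+8 = 98
m=5,p=4: res = 98+9 = 107
m=5,p=5: res = 107+10 = 117
m=5,p=6: res = 117+11 = 128
m=6,p=3: res = 128+9 = 137
m=6,p=4: res = 137+10 = 147
m=6,p=5: res = 147+11 = 158
m=6,p=6: res = 158+12 = 170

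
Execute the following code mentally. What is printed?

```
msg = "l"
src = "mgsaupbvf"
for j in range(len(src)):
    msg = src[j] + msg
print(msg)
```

j=0: prepend 'm' → 'ml'
j=1: prepend 'g' → 'gml'
j=2: prepend 's' → 'sgml'
j=3: prepend 'a' → 'asgml'
j=4: prepend 'u' → 'uasgml'
j=5: prepend 'p' → 'puasgml'
j=6: prepend 'b' → 'bpuasgml'
j=7: prepend 'v' → 'vbpuasgml'
j=8: prepend 'f' → 'fvbpuasgml'

fvbpuasgml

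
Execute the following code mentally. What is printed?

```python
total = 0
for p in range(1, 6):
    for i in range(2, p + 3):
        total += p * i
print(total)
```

280

p=1,i=2: total = 0+2 = 2
p=1,i=3: total = 2+3 = 5
p=2,i=2: total = 5+4 = 9
p=2,i=3: total = 9+6 = 15
p=2,i=4: total = 15+8 = 23
p=3,i=2: total = 23+6 = 29
p=3,i=3: total = 29+9 = 38
p=3,i=4: total = 38+12 = 50
p=3,i=5: total = 50+15 = 65
p=4,i=2: total = 65+8 = 73
p=4,i=3: total = 73+12 = 85
p=4,i=4: total = 85+16 = 101
p=4,i=5: total = 101+20 = 121
p=4,i=6: total = 121+24 = 145
p=5,i=2: total = 145+10 = 155
p=5,i=3: total = 155+15 = 170
p=5,i=4: total = 170+20 = 190
p=5,i=5: total = 190+25 = 215
p=5,i=6: total = 215+30 = 245
p=5,i=7: total = 245+35 = 280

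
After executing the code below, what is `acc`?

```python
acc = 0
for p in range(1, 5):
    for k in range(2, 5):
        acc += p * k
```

90

p=1,k=2: acc = 0+2 = 2
p=1,k=3: acc = 2+3 = 5
p=1,k=4: acc = 5+4 = 9
p=2,k=2: acc = 9+4 = 13
p=2,k=3: acc = 13+6 = 19
p=2,k=4: acc = 19+8 = 27
p=3,k=2: acc = 27+6 = 33
p=3,k=3: acc = 33+9 = 42
p=3,k=4: acc = 42+12 = 54
p=4,k=2: acc = 54+8 = 62
p=4,k=3: acc = 62+12 = 74
p=4,k=4: acc = 74+16 = 90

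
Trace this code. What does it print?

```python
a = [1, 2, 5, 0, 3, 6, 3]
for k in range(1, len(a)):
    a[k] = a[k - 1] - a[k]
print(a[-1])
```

-18

k=1: a[1] = 1-2 = -1 → [1, -1, 5, 0, 3, 6, 3]
k=2: a[2] = (-1)-5 = -6 → [1, -1, -6, 0, 3, 6, 3]
k=3: a[3] = (-6)-0 = -6 → [1, -1, -6, -6, 3, 6, 3]
k=4: a[4] = (-6)-3 = -9 → [1, -1, -6, -6, -9, 6, 3]
k=5: a[5] = (-9)-6 = -15 → [1, -1, -6, -6, -9, -15, 3]
k=6: a[6] = (-15)-3 = -18 → [1, -1, -6, -6, -9, -15, -18]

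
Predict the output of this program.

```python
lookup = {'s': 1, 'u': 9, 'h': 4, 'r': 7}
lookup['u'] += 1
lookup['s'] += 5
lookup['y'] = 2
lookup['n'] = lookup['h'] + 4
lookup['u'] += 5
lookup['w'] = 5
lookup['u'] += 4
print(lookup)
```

{'s': 6, 'u': 19, 'h': 4, 'r': 7, 'y': 2, 'n': 8, 'w': 5}

lookup['u'] = 9+1 = 10 → {'s': 1, 'u': 10, 'h': 4, 'r': 7}
lookup['s'] = 1+5 = 6 → {'s': 6, 'u': 10, 'h': 4, 'r': 7}
lookup['y'] = 2 → {'s': 6, 'u': 10, 'h': 4, 'r': 7, 'y': 2}
lookup['n'] = lookup['h']+4 = 8 → {'s': 6, 'u': 10, 'h': 4, 'r': 7, 'y': 2, 'n': 8}
lookup['u'] = 10+5 = 15 → {'s': 6, 'u': 15, 'h': 4, 'r': 7, 'y': 2, 'n': 8}
lookup['w'] = 5 → {'s': 6, 'u': 15, 'h': 4, 'r': 7, 'y': 2, 'n': 8, 'w': 5}
lookup['u'] = 15+4 = 19 → {'s': 6, 'u': 19, 'h': 4, 'r': 7, 'y': 2, 'n': 8, 'w': 5}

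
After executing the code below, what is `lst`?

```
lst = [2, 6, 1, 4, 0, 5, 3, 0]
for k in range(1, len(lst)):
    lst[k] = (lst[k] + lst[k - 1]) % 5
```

[2, 3, 4, 3, 3, 3, 1, 1]

k=1: lst[1] = (6+2)%5 = 3 → [2, 3, 1, 4, 0, 5, 3, 0]
k=2: lst[2] = (1+3)%5 = 4 → [2, 3, 4, 4, 0, 5, 3, 0]
k=3: lst[3] = (4+4)%5 = 3 → [2, 3, 4, 3, 0, 5, 3, 0]
k=4: lst[4] = (0+3)%5 = 3 → [2, 3, 4, 3, 3, 5, 3, 0]
k=5: lst[5] = (5+3)%5 = 3 → [2, 3, 4, 3, 3, 3, 3, 0]
k=6: lst[6] = (3+3)%5 = 1 → [2, 3, 4, 3, 3, 3, 1, 0]
k=7: lst[7] = (0+1)%5 = 1 → [2, 3, 4, 3, 3, 3, 1, 1]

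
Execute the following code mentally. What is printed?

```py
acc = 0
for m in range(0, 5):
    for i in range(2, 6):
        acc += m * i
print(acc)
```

m=0,i=2: acc = 0+0 = 0
m=0,i=3: acc = 0+0 = 0
m=0,i=4: acc = 0+0 = 0
m=0,i=5: acc = 0+0 = 0
m=1,i=2: acc = 0+2 = 2
m=1,i=3: acc = 2+3 = 5
m=1,i=4: acc = 5+4 = 9
m=1,i=5: acc = 9+5 = 14
m=2,i=2: acc = 14+4 = 18
m=2,i=3: acc = 18+6 = 24
m=2,i=4: acc = 24+8 = 32
m=2,i=5: acc = 32+10 = 42
m=3,i=2: acc = 42+6 = 48
m=3,i=3: acc = 48+9 = 57
m=3,i=4: acc = 57+12 = 69
m=3,i=5: acc = 69+15 = 84
m=4,i=2: acc = 84+8 = 92
m=4,i=3: acc = 92+12 = 104
m=4,i=4: acc = 104+16 = 120
m=4,i=5: acc = 120+20 = 140

140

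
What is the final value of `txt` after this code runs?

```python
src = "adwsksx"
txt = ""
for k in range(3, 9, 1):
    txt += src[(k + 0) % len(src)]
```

k=3: add src[3]='s' → 's'
k=4: add src[4]='k' → 'sk'
k=5: add src[5]='s' → 'sks'
k=6: add src[6]='x' → 'sksx'
k=7: add src[0]='a' → 'sksxa'
k=8: add src[1]='d' → 'sksxad'

'sksxad'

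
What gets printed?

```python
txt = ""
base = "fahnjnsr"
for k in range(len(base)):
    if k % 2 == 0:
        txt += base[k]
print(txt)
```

fhjs

k=0: add 'f' → 'f'
k=1: skip
k=2: add 'h' → 'fh'
k=3: skip
k=4: add 'j' → 'fhj'
k=5: skip
k=6: add 's' → 'fhjs'
k=7: skip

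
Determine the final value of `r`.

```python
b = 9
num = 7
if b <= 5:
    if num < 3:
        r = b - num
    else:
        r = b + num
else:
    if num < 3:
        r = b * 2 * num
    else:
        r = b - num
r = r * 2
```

4

b=9, num=7
b <= 5 is False; num < 3 is False
→ r = b - num = 2
r = 2*2 = 4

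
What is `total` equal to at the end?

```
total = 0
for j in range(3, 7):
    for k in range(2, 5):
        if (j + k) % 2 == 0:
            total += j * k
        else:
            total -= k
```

j=3,k=2: odd sum, total = 0-2 = -2
j=3,k=3: even sum, total = (-2)+9 = 7
j=3,k=4: odd sum, total = 7-4 = 3
j=4,k=2: even sum, total = 3+8 = 11
j=4,k=3: odd sum, total = 11-3 = 8
j=4,k=4: even sum, total = 8+16 = 24
j=5,k=2: odd sum, total = 24-2 = 22
j=5,k=3: even sum, total = 22+15 = 37
j=5,k=4: odd sum, total = 37-4 = 33
j=6,k=2: even sum, total = 33+12 = 45
j=6,k=3: odd sum, total = 45-3 = 42
j=6,k=4: even sum, total = 42+24 = 66

66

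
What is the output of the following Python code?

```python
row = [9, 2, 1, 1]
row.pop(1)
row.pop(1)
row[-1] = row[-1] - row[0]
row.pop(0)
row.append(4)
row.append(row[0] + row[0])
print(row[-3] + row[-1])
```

-24

pop(1) removes 2 → [9, 1, 1]
pop(1) removes 1 → [9, 1]
row[-1] = row[-1]-row[0] = 1-9 = -8 → [9, -8]
pop(0) removes 9 → [-8]
append 4 → [-8, 4]
append row[0]+row[0] = (-8)+(-8) = -16 → [-8, 4, -16]
row[-3]+row[-1] = (-8)+(-16) = -24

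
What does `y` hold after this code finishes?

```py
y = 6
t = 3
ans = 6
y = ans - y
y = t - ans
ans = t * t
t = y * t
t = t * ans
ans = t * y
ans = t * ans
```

-3

y = 6-6 = 0
y = 3-6 = -3
ans = 3*3 = 9
t = (-3)*3 = -9
t = (-9)*9 = -81
ans = (-81)*(-3) = 243
ans = (-81)*243 = -19683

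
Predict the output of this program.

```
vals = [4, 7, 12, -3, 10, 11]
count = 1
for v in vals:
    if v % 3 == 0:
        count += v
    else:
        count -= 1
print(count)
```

v=4: not %3==0, count = 1-1 = 0
v=7: not %3==0, count = 0-1 = -1
v=12: %3==0, count = (-1)+12 = 11
v=-3: %3==0, count = 11+(-3) = 8
v=10: not %3==0, count = 8-1 = 7
v=11: not %3==0, count = 7-1 = 6

6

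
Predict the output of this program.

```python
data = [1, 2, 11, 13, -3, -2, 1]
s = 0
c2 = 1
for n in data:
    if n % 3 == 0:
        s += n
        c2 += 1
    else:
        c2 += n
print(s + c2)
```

25

n=1: not %3==0; c2=2
n=2: not %3==0; c2=4
n=11: not %3==0; c2=15
n=13: not %3==0; c2=28
n=-3: %3==0, s = 0+(-3) = -3; c2=29
n=-2: not %3==0; c2=27
n=1: not %3==0; c2=28
s+c2 = (-3)+28 = 25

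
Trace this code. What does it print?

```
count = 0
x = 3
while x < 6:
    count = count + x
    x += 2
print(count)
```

8

x=3: count = 0+3 = 3
x=5: count = 3+5 = 8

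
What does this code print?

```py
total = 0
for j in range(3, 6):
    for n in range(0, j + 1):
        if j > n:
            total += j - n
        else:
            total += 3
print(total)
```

40

j=3,n=0: 3>0, total = 0+3 = 3
j=3,n=1: 3>1, total = 3+2 = 5
j=3,n=2: 3>2, total = 5+1 = 6
j=3,n=3: not 3>3, total = 6+3 = 9
j=4,n=0: 4>0, total = 9+4 = 13
j=4,n=1: 4>1, total = 13+3 = 16
j=4,n=2: 4>2, total = 16+2 = 18
j=4,n=3: 4>3, total = 18+1 = 19
j=4,n=4: not 4>4, total = 19+3 = 22
j=5,n=0: 5>0, total = 22+5 = 27
j=5,n=1: 5>1, total = 27+4 = 31
j=5,n=2: 5>2, total = 31+3 = 34
j=5,n=3: 5>3, total = 34+2 = 36
j=5,n=4: 5>4, total = 36+1 = 37
j=5,n=5: not 5>5, total = 37+3 = 40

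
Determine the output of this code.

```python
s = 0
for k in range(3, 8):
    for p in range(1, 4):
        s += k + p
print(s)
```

k=3,p=1: s = 0+4 = 4
k=3,p=2: s = 4+5 = 9
k=3,p=3: s = 9+6 = 15
k=4,p=1: s = 15+5 = 20
k=4,p=2: s = 20+6 = 26
k=4,p=3: s = 26+7 = 33
k=5,p=1: s = 33+6 = 39
k=5,p=2: s = 39+7 = 46
k=5,p=3: s = 46+8 = 54
k=6,p=1: s = 54+7 = 61
k=6,p=2: s = 61+8 = 69
k=6,p=3: s = 69+9 = 78
k=7,p=1: s = 78+8 = 86
k=7,p=2: s = 86+9 = 95
k=7,p=3: s = 95+10 = 105

105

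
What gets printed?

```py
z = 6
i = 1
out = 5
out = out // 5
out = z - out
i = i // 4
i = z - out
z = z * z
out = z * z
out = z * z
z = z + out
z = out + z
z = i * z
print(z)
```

out = 5//5 = 1
out = 6-1 = 5
i = 1//4 = 0
i = 6-5 = 1
z = 6*6 = 36
out = 36*36 = 1296
out = 36*36 = 1296
z = 36+1296 = 1332
z = 1296+1332 = 2628
z = 1*2628 = 2628

2628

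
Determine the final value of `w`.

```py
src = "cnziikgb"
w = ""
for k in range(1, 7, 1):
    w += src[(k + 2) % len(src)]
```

'iikgbc'

k=1: add src[3]='i' → 'i'
k=2: add src[4]='i' → 'ii'
k=3: add src[5]='k' → 'iik'
k=4: add src[6]='g' → 'iikg'
k=5: add src[7]='b' → 'iikgb'
k=6: add src[0]='c' → 'iikgbc'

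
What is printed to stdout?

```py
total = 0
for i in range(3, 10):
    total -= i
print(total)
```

i=3: total = 0-3 = -3
i=4: total = (-3)-4 = -7
i=5: total = (-7)-5 = -12
i=6: total = (-12)-6 = -18
i=7: total = (-18)-7 = -25
i=8: total = (-25)-8 = -33
i=9: total = (-33)-9 = -42

-42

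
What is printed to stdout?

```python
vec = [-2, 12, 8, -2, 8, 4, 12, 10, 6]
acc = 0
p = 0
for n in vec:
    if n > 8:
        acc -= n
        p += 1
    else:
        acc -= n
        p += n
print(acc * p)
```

n=-2: not >8, acc = 0-(-2) = 2; p=-2
n=12: >8, acc = 2-12 = -10; p=-1
n=8: not >8, acc = (-10)-8 = -18; p=7
n=-2: not >8, acc = (-18)-(-2) = -16; p=5
n=8: not >8, acc = (-16)-8 = -24; p=13
n=4: not >8, acc = (-24)-4 = -28; p=17
n=12: >8, acc = (-28)-12 = -40; p=18
n=10: >8, acc = (-40)-10 = -50; p=19
n=6: not >8, acc = (-50)-6 = -56; p=25
acc*p = (-56)*25 = -1400

-1400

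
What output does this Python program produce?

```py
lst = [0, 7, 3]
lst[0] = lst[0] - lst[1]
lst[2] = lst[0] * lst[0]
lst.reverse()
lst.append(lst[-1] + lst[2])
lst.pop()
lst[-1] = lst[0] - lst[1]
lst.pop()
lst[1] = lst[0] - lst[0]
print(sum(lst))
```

lst[0] = lst[0]-lst[1] = 0-7 = -7 → [-7, 7, 3]
lst[2] = lst[0]*lst[0] = (-7)*(-7) = 49 → [-7, 7, 49]
reverse → [49, 7, -7]
append lst[-1]+lst[2] = (-7)+(-7) = -14 → [49, 7, -7, -14]
pop() removes -14 → [49, 7, -7]
lst[-1] = lst[0]-lst[1] = 49-7 = 42 → [49, 7, 42]
pop() removes 42 → [49, 7]
lst[1] = lst[0]-lst[0] = 49-49 = 0 → [49, 0]
sum = 49

49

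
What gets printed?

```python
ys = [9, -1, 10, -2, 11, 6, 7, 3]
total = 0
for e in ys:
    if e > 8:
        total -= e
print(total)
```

e=9: >8, total = 0-9 = -9
e=-1: not >8
e=10: >8, total = (-9)-10 = -19
e=-2: not >8
e=11: >8, total = (-19)-11 = -30
e=6: not >8
e=7: not >8
e=3: not >8

-30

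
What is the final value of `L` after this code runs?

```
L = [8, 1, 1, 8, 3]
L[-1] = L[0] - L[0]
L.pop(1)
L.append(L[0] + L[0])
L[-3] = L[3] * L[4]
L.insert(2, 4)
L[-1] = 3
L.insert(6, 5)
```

[8, 1, 4, 0, 0, 3, 5]

L[-1] = L[0]-L[0] = 8-8 = 0 → [8, 1, 1, 8, 0]
pop(1) removes 1 → [8, 1, 8, 0]
append L[0]+L[0] = 8+8 = 16 → [8, 1, 8, 0, 16]
L[-3] = L[3]*L[4] = 0*16 = 0 → [8, 1, 0, 0, 16]
insert 4 at 2 → [8, 1, 4, 0, 0, 16]
L[-1] = 3 → [8, 1, 4, 0, 0, 3]
insert 5 at 6 → [8, 1, 4, 0, 0, 3, 5]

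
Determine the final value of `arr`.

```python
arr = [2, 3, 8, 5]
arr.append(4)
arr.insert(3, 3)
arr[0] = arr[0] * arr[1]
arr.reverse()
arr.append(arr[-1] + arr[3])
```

[4, 5, 3, 8, 3, 6, 14]

append 4 → [2, 3, 8, 5, 4]
insert 3 at 3 → [2, 3, 8, 3, 5, 4]
arr[0] = arr[0]*arr[1] = 2*3 = 6 → [6, 3, 8, 3, 5, 4]
reverse → [4, 5, 3, 8, 3, 6]
append arr[-1]+arr[3] = 6+8 = 14 → [4, 5, 3, 8, 3, 6, 14]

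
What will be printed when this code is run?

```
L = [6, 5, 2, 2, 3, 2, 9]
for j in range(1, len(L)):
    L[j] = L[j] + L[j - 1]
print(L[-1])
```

29

j=1: L[1] = 5+6 = 11 → [6, 11, 2, 2, 3, 2, 9]
j=2: L[2] = 2+11 = 13 → [6, 11, 13, 2, 3, 2, 9]
j=3: L[3] = 2+13 = 15 → [6, 11, 13, 15, 3, 2, 9]
j=4: L[4] = 3+15 = 18 → [6, 11, 13, 15, 18, 2, 9]
j=5: L[5] = 2+18 = 20 → [6, 11, 13, 15, 18, 20, 9]
j=6: L[6] = 9+20 = 29 → [6, 11, 13, 15, 18, 20, 29]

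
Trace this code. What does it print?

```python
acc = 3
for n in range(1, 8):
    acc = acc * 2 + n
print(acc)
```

n=1: acc = 3*2+1 = 7
n=2: acc = 7*2+2 = 16
n=3: acc = 16*2+3 = 35
n=4: acc = 35*2+4 = 74
n=5: acc = 74*2+5 = 153
n=6: acc = 153*2+6 = 312
n=7: acc = 312*2+7 = 631

631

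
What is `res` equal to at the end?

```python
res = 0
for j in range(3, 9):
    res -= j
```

-33

j=3: res = 0-3 = -3
j=4: res = (-3)-4 = -7
j=5: res = (-7)-5 = -12
j=6: res = (-12)-6 = -18
j=7: res = (-18)-7 = -25
j=8: res = (-25)-8 = -33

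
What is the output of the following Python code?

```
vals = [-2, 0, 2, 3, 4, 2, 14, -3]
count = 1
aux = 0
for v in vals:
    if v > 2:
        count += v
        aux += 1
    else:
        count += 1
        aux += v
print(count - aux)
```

v=-2: not >2, count = 1+1 = 2; aux=-2
v=0: not >2, count = 2+1 = 3; aux=-2
v=2: not >2, count = 3+1 = 4; aux=0
v=3: >2, count = 4+3 = 7; aux=1
v=4: >2, count = 7+4 = 11; aux=2
v=2: not >2, count = 11+1 = 12; aux=4
v=14: >2, count = 12+14 = 26; aux=5
v=-3: not >2, count = 26+1 = 27; aux=2
count-aux = 27-2 = 25

25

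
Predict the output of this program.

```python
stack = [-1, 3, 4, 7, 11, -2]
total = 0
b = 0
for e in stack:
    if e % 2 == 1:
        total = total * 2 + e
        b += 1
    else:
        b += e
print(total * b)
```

174

e=-1: odd, total = 0*2+(-1) = -1; b=1
e=3: odd, total = (-1)*2+3 = 1; b=2
e=4: not odd; b=6
e=7: odd, total = 1*2+7 = 9; b=7
e=11: odd, total = 9*2+11 = 29; b=8
e=-2: not odd; b=6
total*b = 29*6 = 174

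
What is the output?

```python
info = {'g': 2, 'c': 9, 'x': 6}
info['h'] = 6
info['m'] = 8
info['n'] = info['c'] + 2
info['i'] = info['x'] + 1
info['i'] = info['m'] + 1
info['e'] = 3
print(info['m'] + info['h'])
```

info['h'] = 6 → {'g': 2, 'c': 9, 'x': 6, 'h': 6}
info['m'] = 8 → {'g': 2, 'c': 9, 'x': 6, 'h': 6, 'm': 8}
info['n'] = info['c']+2 = 11 → {'g': 2, 'c': 9, 'x': 6, 'h': 6, 'm': 8, 'n': 11}
info['i'] = info['x']+1 = 7 → {'g': 2, 'c': 9, 'x': 6, 'h': 6, 'm': 8, 'n': 11, 'i': 7}
info['i'] = info['m']+1 = 9 → {'g': 2, 'c': 9, 'x': 6, 'h': 6, 'm': 8, 'n': 11, 'i': 9}
info['e'] = 3 → {'g': 2, 'c': 9, 'x': 6, 'h': 6, 'm': 8, 'n': 11, 'i': 9, 'e': 3}
info['m']+info['h'] = 8+6 = 14

14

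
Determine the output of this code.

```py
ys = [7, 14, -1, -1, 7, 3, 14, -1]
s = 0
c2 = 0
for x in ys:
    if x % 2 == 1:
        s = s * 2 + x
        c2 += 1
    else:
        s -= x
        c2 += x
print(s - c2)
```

x=7: odd, s = 0*2+7 = 7; c2=1
x=14: not odd, s = 7-14 = -7; c2=15
x=-1: odd, s = (-7)*2+(-1) = -15; c2=16
x=-1: odd, s = (-15)*2+(-1) = -31; c2=17
x=7: odd, s = (-31)*2+7 = -55; c2=18
x=3: odd, s = (-55)*2+3 = -107; c2=19
x=14: not odd, s = (-107)-14 = -121; c2=33
x=-1: odd, s = (-121)*2+(-1) = -243; c2=34
s-c2 = (-243)-34 = -277

-277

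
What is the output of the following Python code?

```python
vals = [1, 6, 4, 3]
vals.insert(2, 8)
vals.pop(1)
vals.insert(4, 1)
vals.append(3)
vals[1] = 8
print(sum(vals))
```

20

insert 8 at 2 → [1, 6, 8, 4, 3]
pop(1) removes 6 → [1, 8, 4, 3]
insert 1 at 4 → [1, 8, 4, 3, 1]
append 3 → [1, 8, 4, 3, 1, 3]
vals[1] = 8 → [1, 8, 4, 3, 1, 3]
sum = 20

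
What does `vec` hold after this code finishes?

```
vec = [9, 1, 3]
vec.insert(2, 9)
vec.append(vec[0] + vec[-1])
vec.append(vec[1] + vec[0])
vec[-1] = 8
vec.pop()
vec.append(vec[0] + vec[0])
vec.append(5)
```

insert 9 at 2 → [9, 1, 9, 3]
append vec[0]+vec[-1] = 9+3 = 12 → [9, 1, 9, 3, 12]
append vec[1]+vec[0] = 1+9 = 10 → [9, 1, 9, 3, 12, 10]
vec[-1] = 8 → [9, 1, 9, 3, 12, 8]
pop() removes 8 → [9, 1, 9, 3, 12]
append vec[0]+vec[0] = 9+9 = 18 → [9, 1, 9, 3, 12, 18]
append 5 → [9, 1, 9, 3, 12, 18, 5]

[9, 1, 9, 3, 12, 18, 5]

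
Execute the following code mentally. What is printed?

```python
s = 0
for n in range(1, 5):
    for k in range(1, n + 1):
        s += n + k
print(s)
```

50

n=1,k=1: s = 0+2 = 2
n=2,k=1: s = 2+3 = 5
n=2,k=2: s = 5+4 = 9
n=3,k=1: s = 9+4 = 13
n=3,k=2: s = 13+5 = 18
n=3,k=3: s = 18+6 = 24
n=4,k=1: s = 24+5 = 29
n=4,k=2: s = 29+6 = 35
n=4,k=3: s = 35+7 = 42
n=4,k=4: s = 42+8 = 50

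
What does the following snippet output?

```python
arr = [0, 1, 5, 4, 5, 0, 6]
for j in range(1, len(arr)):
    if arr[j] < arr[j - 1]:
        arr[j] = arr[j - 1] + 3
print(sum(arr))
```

j=1: 1>=0, unchanged → [0, 1, 5, 4, 5, 0, 6]
j=2: 5>=1, unchanged → [0, 1, 5, 4, 5, 0, 6]
j=3: 4<5, arr[3] = 5+3 = 8 → [0, 1, 5, 8, 5, 0, 6]
j=4: 5<8, arr[4] = 8+3 = 11 → [0, 1, 5, 8, 11, 0, 6]
j=5: 0<11, arr[5] = 11+3 = 14 → [0, 1, 5, 8, 11, 14, 6]
j=6: 6<14, arr[6] = 14+3 = 17 → [0, 1, 5, 8, 11, 14, 17]
sum = 56

56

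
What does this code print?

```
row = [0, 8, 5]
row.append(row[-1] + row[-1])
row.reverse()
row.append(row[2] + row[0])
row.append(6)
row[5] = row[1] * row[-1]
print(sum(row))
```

append row[-1]+row[-1] = 5+5 = 10 → [0, 8, 5, 10]
reverse → [10, 5, 8, 0]
append row[2]+row[0] = 8+10 = 18 → [10, 5, 8, 0, 18]
append 6 → [10, 5, 8, 0, 18, 6]
row[5] = row[1]*row[-1] = 5*6 = 30 → [10, 5, 8, 0, 18, 30]
sum = 71

71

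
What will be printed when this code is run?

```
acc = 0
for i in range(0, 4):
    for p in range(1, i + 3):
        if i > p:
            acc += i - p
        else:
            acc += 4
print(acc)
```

48

i=0,p=1: not 0>1, acc = 0+4 = 4
i=0,p=2: not 0>2, acc = 4+4 = 8
i=1,p=1: not 1>1, acc = 8+4 = 12
i=1,p=2: not 1>2, acc = 12+4 = 16
i=1,p=3: not 1>3, acc = 16+4 = 20
i=2,p=1: 2>1, acc = 20+1 = 21
i=2,p=2: not 2>2, acc = 21+4 = 25
i=2,p=3: not 2>3, acc = 25+4 = 29
i=2,p=4: not 2>4, acc = 29+4 = 33
i=3,p=1: 3>1, acc = 33+2 = 35
i=3,p=2: 3>2, acc = 35+1 = 36
i=3,p=3: not 3>3, acc = 36+4 = 40
i=3,p=4: not 3>4, acc = 40+4 = 44
i=3,p=5: not 3>5, acc = 44+4 = 48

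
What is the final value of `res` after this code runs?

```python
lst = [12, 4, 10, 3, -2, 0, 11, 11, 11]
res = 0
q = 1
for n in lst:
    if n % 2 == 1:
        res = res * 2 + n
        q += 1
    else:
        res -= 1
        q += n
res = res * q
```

n=12: not odd, res = 0-1 = -1; q=13
n=4: not odd, res = (-1)-1 = -2; q=17
n=10: not odd, res = (-2)-1 = -3; q=27
n=3: odd, res = (-3)*2+3 = -3; q=28
n=-2: not odd, res = (-3)-1 = -4; q=26
n=0: not odd, res = (-4)-1 = -5; q=26
n=11: odd, res = (-5)*2+11 = 1; q=27
n=11: odd, res = 1*2+11 = 13; q=28
n=11: odd, res = 13*2+11 = 37; q=29
res*q = 37*29 = 1073

1073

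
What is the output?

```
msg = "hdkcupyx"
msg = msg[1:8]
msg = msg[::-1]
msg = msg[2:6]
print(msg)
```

slice [1:8] → 'dkcupyx'
reverse → 'xypuckd'
slice [2:6] → 'puck'

puck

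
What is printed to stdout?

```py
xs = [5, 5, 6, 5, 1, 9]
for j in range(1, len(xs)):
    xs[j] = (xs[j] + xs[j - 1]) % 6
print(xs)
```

[5, 4, 4, 3, 4, 1]

j=1: xs[1] = (5+5)%6 = 4 → [5, 4, 6, 5, 1, 9]
j=2: xs[2] = (6+4)%6 = 4 → [5, 4, 4, 5, 1, 9]
j=3: xs[3] = (5+4)%6 = 3 → [5, 4, 4, 3, 1, 9]
j=4: xs[4] = (1+3)%6 = 4 → [5, 4, 4, 3, 4, 9]
j=5: xs[5] = (9+4)%6 = 1 → [5, 4, 4, 3, 4, 1]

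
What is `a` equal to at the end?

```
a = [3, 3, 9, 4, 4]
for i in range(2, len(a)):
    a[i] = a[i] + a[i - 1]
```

[3, 3, 12, 16, 20]

i=2: a[2] = 9+3 = 12 → [3, 3, 12, 4, 4]
i=3: a[3] = 4+12 = 16 → [3, 3, 12, 16, 4]
i=4: a[4] = 4+16 = 20 → [3, 3, 12, 16, 20]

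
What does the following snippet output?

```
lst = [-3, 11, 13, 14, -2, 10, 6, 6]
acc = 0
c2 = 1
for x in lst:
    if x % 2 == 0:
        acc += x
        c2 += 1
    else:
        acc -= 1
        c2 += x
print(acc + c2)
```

58

x=-3: not even, acc = 0-1 = -1; c2=-2
x=11: not even, acc = (-1)-1 = -2; c2=9
x=13: not even, acc = (-2)-1 = -3; c2=22
x=14: even, acc = (-3)+14 = 11; c2=23
x=-2: even, acc = 11+(-2) = 9; c2=24
x=10: even, acc = 9+10 = 19; c2=25
x=6: even, acc = 19+6 = 25; c2=26
x=6: even, acc = 25+6 = 31; c2=27
acc+c2 = 31+27 = 58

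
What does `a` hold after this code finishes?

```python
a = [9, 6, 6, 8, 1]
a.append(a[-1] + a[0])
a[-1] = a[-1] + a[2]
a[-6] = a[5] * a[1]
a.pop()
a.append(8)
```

append a[-1]+a[0] = 1+9 = 10 → [9, 6, 6, 8, 1, 10]
a[-1] = a[-1]+a[2] = 10+6 = 16 → [9, 6, 6, 8, 1, 16]
a[-6] = a[5]*a[1] = 16*6 = 96 → [96, 6, 6, 8, 1, 16]
pop() removes 16 → [96, 6, 6, 8, 1]
append 8 → [96, 6, 6, 8, 1, 8]

[96, 6, 6, 8, 1, 8]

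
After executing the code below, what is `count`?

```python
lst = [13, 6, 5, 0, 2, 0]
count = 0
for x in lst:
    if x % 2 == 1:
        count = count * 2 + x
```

x=13: odd, count = 0*2+13 = 13
x=6: not odd
x=5: odd, count = 13*2+5 = 31
x=0: not odd
x=2: not odd
x=0: not odd

31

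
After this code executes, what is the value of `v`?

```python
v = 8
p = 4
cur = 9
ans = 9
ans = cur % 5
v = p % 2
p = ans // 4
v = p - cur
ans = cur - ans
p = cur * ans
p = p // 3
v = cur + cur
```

ans = 9%5 = 4
v = 4%2 = 0
p = 4//4 = 1
v = 1-9 = -8
ans = 9-4 = 5
p = 9*5 = 45
p = 45//3 = 15
v = 9+9 = 18

18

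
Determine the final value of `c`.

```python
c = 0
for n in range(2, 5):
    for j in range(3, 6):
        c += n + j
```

n=2,j=3: c = 0+5 = 5
n=2,j=4: c = 5+6 = 11
n=2,j=5: c = 11+7 = 18
n=3,j=3: c = 18+6 = 24
n=3,j=4: c = 24+7 = 31
n=3,j=5: c = 31+8 = 39
n=4,j=3: c = 39+7 = 46
n=4,j=4: c = 46+8 = 54
n=4,j=5: c = 54+9 = 63

63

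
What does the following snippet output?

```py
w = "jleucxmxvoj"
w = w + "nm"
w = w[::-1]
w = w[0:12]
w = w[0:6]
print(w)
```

mnjovx

+ 'nm' → 'jleucxmxvojnm'
reverse → 'mnjovxmxcuelj'
slice [0:12] → 'mnjovxmxcuel'
slice [0:6] → 'mnjovx'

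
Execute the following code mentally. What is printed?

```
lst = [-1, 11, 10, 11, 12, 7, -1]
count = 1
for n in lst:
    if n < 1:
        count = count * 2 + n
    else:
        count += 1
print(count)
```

n=-1: <1, count = 1*2+(-1) = 1
n=11: not <1, count = 1+1 = 2
n=10: not <1, count = 2+1 = 3
n=11: not <1, count = 3+1 = 4
n=12: not <1, count = 4+1 = 5
n=7: not <1, count = 5+1 = 6
n=-1: <1, count = 6*2+(-1) = 11

11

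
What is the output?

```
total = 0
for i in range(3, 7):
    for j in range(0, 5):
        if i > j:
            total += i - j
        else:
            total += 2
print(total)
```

i=3,j=0: 3>0, total = 0+3 = 3
i=3,j=1: 3>1, total = 3+2 = 5
i=3,j=2: 3>2, total = 5+1 = 6
i=3,j=3: not 3>3, total = 6+2 = 8
i=3,j=4: not 3>4, total = 8+2 = 10
i=4,j=0: 4>0, total = 10+4 = 14
i=4,j=1: 4>1, total = 14+3 = 17
i=4,j=2: 4>2, total = 17+2 = 19
i=4,j=3: 4>3, total = 19+1 = 20
i=4,j=4: not 4>4, total = 20+2 = 22
i=5,j=0: 5>0, total = 22+5 = 27
i=5,j=1: 5>1, total = 27+4 = 31
i=5,j=2: 5>2, total = 31+3 = 34
i=5,j=3: 5>3, total = 34+2 = 36
i=5,j=4: 5>4, total = 36+1 = 37
i=6,j=0: 6>0, total = 37+6 = 43
i=6,j=1: 6>1, total = 43+5 = 48
i=6,j=2: 6>2, total = 48+4 = 52
i=6,j=3: 6>3, total = 52+3 = 55
i=6,j=4: 6>4, total = 55+2 = 57

57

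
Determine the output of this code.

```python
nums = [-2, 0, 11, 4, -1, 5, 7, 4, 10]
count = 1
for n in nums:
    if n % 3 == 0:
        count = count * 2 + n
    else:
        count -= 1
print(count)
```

n=-2: not %3==0, count = 1-1 = 0
n=0: %3==0, count = 0*2+0 = 0
n=11: not %3==0, count = 0-1 = -1
n=4: not %3==0, count = (-1)-1 = -2
n=-1: not %3==0, count = (-2)-1 = -3
n=5: not %3==0, count = (-3)-1 = -4
n=7: not %3==0, count = (-4)-1 = -5
n=4: not %3==0, count = (-5)-1 = -6
n=10: not %3==0, count = (-6)-1 = -7

-7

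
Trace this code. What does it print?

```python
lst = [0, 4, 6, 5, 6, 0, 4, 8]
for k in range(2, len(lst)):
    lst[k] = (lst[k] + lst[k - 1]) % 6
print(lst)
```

[0, 4, 4, 3, 3, 3, 1, 3]

k=2: lst[2] = (6+4)%6 = 4 → [0, 4, 4, 5, 6, 0, 4, 8]
k=3: lst[3] = (5+4)%6 = 3 → [0, 4, 4, 3, 6, 0, 4, 8]
k=4: lst[4] = (6+3)%6 = 3 → [0, 4, 4, 3, 3, 0, 4, 8]
k=5: lst[5] = (0+3)%6 = 3 → [0, 4, 4, 3, 3, 3, 4, 8]
k=6: lst[6] = (4+3)%6 = 1 → [0, 4, 4, 3, 3, 3, 1, 8]
k=7: lst[7] = (8+1)%6 = 3 → [0, 4, 4, 3, 3, 3, 1, 3]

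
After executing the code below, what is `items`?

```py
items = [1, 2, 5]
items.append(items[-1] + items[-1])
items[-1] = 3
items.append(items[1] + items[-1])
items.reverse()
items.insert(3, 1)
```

append items[-1]+items[-1] = 5+5 = 10 → [1, 2, 5, 10]
items[-1] = 3 → [1, 2, 5, 3]
append items[1]+items[-1] = 2+3 = 5 → [1, 2, 5, 3, 5]
reverse → [5, 3, 5, 2, 1]
insert 1 at 3 → [5, 3, 5, 1, 2, 1]

[5, 3, 5, 1, 2, 1]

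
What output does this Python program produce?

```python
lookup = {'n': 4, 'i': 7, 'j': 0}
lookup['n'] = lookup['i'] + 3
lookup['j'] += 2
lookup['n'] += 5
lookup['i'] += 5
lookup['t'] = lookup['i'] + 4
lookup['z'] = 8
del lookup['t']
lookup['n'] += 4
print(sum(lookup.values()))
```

lookup['n'] = lookup['i']+3 = 10 → {'n': 10, 'i': 7, 'j': 0}
lookup['j'] = 0+2 = 2 → {'n': 10, 'i': 7, 'j': 2}
lookup['n'] = 10+5 = 15 → {'n': 15, 'i': 7, 'j': 2}
lookup['i'] = 7+5 = 12 → {'n': 15, 'i': 12, 'j': 2}
lookup['t'] = lookup['i']+4 = 16 → {'n': 15, 'i': 12, 'j': 2, 't': 16}
lookup['z'] = 8 → {'n': 15, 'i': 12, 'j': 2, 't': 16, 'z': 8}
del 't' → {'n': 15, 'i': 12, 'j': 2, 'z': 8}
lookup['n'] = 15+4 = 19 → {'n': 19, 'i': 12, 'j': 2, 'z': 8}
sum of values = 41

41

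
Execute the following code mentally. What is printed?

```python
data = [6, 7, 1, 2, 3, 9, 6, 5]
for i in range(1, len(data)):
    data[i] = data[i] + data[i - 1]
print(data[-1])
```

39

i=1: data[1] = 7+6 = 13 → [6, 13, 1, 2, 3, 9, 6, 5]
i=2: data[2] = 1+13 = 14 → [6, 13, 14, 2, 3, 9, 6, 5]
i=3: data[3] = 2+14 = 16 → [6, 13, 14, 16, 3, 9, 6, 5]
i=4: data[4] = 3+16 = 19 → [6, 13, 14, 16, 19, 9, 6, 5]
i=5: data[5] = 9+19 = 28 → [6, 13, 14, 16, 19, 28, 6, 5]
i=6: data[6] = 6+28 = 34 → [6, 13, 14, 16, 19, 28, 34, 5]
i=7: data[7] = 5+34 = 39 → [6, 13, 14, 16, 19, 28, 34, 39]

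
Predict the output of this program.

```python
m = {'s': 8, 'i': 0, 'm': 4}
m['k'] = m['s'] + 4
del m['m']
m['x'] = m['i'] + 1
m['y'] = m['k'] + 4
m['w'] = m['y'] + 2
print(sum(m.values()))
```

m['k'] = m['s']+4 = 12 → {'s': 8, 'i': 0, 'm': 4, 'k': 12}
del 'm' → {'s': 8, 'i': 0, 'k': 12}
m['x'] = m['i']+1 = 1 → {'s': 8, 'i': 0, 'k': 12, 'x': 1}
m['y'] = m['k']+4 = 16 → {'s': 8, 'i': 0, 'k': 12, 'x': 1, 'y': 16}
m['w'] = m['y']+2 = 18 → {'s': 8, 'i': 0, 'k': 12, 'x': 1, 'y': 16, 'w': 18}
sum of values = 55

55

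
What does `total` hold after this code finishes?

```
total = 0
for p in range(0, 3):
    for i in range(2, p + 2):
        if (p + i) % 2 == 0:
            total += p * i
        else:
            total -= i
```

-1

p=1,i=2: odd sum, total = 0-2 = -2
p=2,i=2: even sum, total = (-2)+4 = 2
p=2,i=3: odd sum, total = 2-3 = -1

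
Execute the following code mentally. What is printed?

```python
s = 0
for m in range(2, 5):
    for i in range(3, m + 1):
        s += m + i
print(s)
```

21

m=3,i=3: s = 0+6 = 6
m=4,i=3: s = 6+7 = 13
m=4,i=4: s = 13+8 = 21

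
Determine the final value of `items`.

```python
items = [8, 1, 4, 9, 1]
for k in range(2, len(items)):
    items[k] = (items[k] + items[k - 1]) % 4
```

k=2: items[2] = (4+1)%4 = 1 → [8, 1, 1, 9, 1]
k=3: items[3] = (9+1)%4 = 2 → [8, 1, 1, 2, 1]
k=4: items[4] = (1+2)%4 = 3 → [8, 1, 1, 2, 3]

[8, 1, 1, 2, 3]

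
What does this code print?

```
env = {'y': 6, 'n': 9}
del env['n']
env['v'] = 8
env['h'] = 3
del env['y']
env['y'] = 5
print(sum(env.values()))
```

del 'n' → {'y': 6}
env['v'] = 8 → {'y': 6, 'v': 8}
env['h'] = 3 → {'y': 6, 'v': 8, 'h': 3}
del 'y' → {'v': 8, 'h': 3}
env['y'] = 5 → {'v': 8, 'h': 3, 'y': 5}
sum of values = 16

16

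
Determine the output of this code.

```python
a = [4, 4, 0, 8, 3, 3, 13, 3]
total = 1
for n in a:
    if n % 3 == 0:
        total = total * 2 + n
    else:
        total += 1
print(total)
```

n=4: not %3==0, total = 1+1 = 2
n=4: not %3==0, total = 2+1 = 3
n=0: %3==0, total = 3*2+0 = 6
n=8: not %3==0, total = 6+1 = 7
n=3: %3==0, total = 7*2+3 = 17
n=3: %3==0, total = 17*2+3 = 37
n=13: not %3==0, total = 37+1 = 38
n=3: %3==0, total = 38*2+3 = 79

79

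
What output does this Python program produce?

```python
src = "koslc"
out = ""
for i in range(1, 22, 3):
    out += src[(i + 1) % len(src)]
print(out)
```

i=1: add src[2]='s' → 's'
i=4: add src[0]='k' → 'sk'
i=7: add src[3]='l' → 'skl'
i=10: add src[1]='o' → 'sklo'
i=13: add src[4]='c' → 'skloc'
i=16: add src[2]='s' → 'sklocs'
i=19: add src[0]='k' → 'sklocsk'

sklocsk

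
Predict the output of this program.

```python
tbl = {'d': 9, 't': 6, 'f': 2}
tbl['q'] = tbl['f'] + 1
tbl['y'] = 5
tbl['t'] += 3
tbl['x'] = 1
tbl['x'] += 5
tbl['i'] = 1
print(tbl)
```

tbl['q'] = tbl['f']+1 = 3 → {'d': 9, 't': 6, 'f': 2, 'q': 3}
tbl['y'] = 5 → {'d': 9, 't': 6, 'f': 2, 'q': 3, 'y': 5}
tbl['t'] = 6+3 = 9 → {'d': 9, 't': 9, 'f': 2, 'q': 3, 'y': 5}
tbl['x'] = 1 → {'d': 9, 't': 9, 'f': 2, 'q': 3, 'y': 5, 'x': 1}
tbl['x'] = 1+5 = 6 → {'d': 9, 't': 9, 'f': 2, 'q': 3, 'y': 5, 'x': 6}
tbl['i'] = 1 → {'d': 9, 't': 9, 'f': 2, 'q': 3, 'y': 5, 'x': 6, 'i': 1}

{'d': 9, 't': 9, 'f': 2, 'q': 3, 'y': 5, 'x': 6, 'i': 1}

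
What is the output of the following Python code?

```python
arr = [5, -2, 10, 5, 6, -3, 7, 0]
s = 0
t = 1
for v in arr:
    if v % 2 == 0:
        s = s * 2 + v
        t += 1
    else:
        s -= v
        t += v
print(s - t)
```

-91

v=5: not even, s = 0-5 = -5; t=6
v=-2: even, s = (-5)*2+(-2) = -12; t=7
v=10: even, s = (-12)*2+10 = -14; t=8
v=5: not even, s = (-14)-5 = -19; t=13
v=6: even, s = (-19)*2+6 = -32; t=14
v=-3: not even, s = (-32)-(-3) = -29; t=11
v=7: not even, s = (-29)-7 = -36; t=18
v=0: even, s = (-36)*2+0 = -72; t=19
s-t = (-72)-19 = -91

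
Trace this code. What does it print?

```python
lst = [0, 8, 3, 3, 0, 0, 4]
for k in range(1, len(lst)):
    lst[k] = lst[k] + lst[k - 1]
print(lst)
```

[0, 8, 11, 14, 14, 14, 18]

k=1: lst[1] = 8+0 = 8 → [0, 8, 3, 3, 0, 0, 4]
k=2: lst[2] = 3+8 = 11 → [0, 8, 11, 3, 0, 0, 4]
k=3: lst[3] = 3+11 = 14 → [0, 8, 11, 14, 0, 0, 4]
k=4: lst[4] = 0+14 = 14 → [0, 8, 11, 14, 14, 0, 4]
k=5: lst[5] = 0+14 = 14 → [0, 8, 11, 14, 14, 14, 4]
k=6: lst[6] = 4+14 = 18 → [0, 8, 11, 14, 14, 14, 18]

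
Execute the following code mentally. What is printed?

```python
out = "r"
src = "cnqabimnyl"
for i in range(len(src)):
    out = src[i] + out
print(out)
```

i=0: prepend 'c' → 'cr'
i=1: prepend 'n' → 'ncr'
i=2: prepend 'q' → 'qncr'
i=3: prepend 'a' → 'aqncr'
i=4: prepend 'b' → 'baqncr'
i=5: prepend 'i' → 'ibaqncr'
i=6: prepend 'm' → 'mibaqncr'
i=7: prepend 'n' → 'nmibaqncr'
i=8: prepend 'y' → 'ynmibaqncr'
i=9: prepend 'l' → 'lynmibaqncr'

lynmibaqncr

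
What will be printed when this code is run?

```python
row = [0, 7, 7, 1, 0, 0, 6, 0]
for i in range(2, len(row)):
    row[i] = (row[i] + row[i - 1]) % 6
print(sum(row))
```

24

i=2: row[2] = (7+7)%6 = 2 → [0, 7, 2, 1, 0, 0, 6, 0]
i=3: row[3] = (1+2)%6 = 3 → [0, 7, 2, 3, 0, 0, 6, 0]
i=4: row[4] = (0+3)%6 = 3 → [0, 7, 2, 3, 3, 0, 6, 0]
i=5: row[5] = (0+3)%6 = 3 → [0, 7, 2, 3, 3, 3, 6, 0]
i=6: row[6] = (6+3)%6 = 3 → [0, 7, 2, 3, 3, 3, 3, 0]
i=7: row[7] = (0+3)%6 = 3 → [0, 7, 2, 3, 3, 3, 3, 3]
sum = 24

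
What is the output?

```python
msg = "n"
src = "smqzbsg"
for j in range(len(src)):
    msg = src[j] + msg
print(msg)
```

gsbzqmsn

j=0: prepend 's' → 'sn'
j=1: prepend 'm' → 'msn'
j=2: prepend 'q' → 'qmsn'
j=3: prepend 'z' → 'zqmsn'
j=4: prepend 'b' → 'bzqmsn'
j=5: prepend 's' → 'sbzqmsn'
j=6: prepend 'g' → 'gsbzqmsn'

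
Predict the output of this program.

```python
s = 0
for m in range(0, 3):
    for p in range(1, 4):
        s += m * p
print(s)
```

m=0,p=1: s = 0+0 = 0
m=0,p=2: s = 0+0 = 0
m=0,p=3: s = 0+0 = 0
m=1,p=1: s = 0+1 = 1
m=1,p=2: s = 1+2 = 3
m=1,p=3: s = 3+3 = 6
m=2,p=1: s = 6+2 = 8
m=2,p=2: s = 8+4 = 12
m=2,p=3: s = 12+6 = 18

18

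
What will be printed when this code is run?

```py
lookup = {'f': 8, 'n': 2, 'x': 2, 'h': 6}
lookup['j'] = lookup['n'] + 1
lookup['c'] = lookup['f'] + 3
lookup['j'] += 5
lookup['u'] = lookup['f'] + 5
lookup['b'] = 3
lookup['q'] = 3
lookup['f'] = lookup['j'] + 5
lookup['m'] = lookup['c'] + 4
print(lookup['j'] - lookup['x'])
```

6

lookup['j'] = lookup['n']+1 = 3 → {'f': 8, 'n': 2, 'x': 2, 'h': 6, 'j': 3}
lookup['c'] = lookup['f']+3 = 11 → {'f': 8, 'n': 2, 'x': 2, 'h': 6, 'j': 3, 'c': 11}
lookup['j'] = 3+5 = 8 → {'f': 8, 'n': 2, 'x': 2, 'h': 6, 'j': 8, 'c': 11}
lookup['u'] = lookup['f']+5 = 13 → {'f': 8, 'n': 2, 'x': 2, 'h': 6, 'j': 8, 'c': 11, 'u': 13}
lookup['b'] = 3 → {'f': 8, 'n': 2, 'x': 2, 'h': 6, 'j': 8, 'c': 11, 'u': 13, 'b': 3}
lookup['q'] = 3 → {'f': 8, 'n': 2, 'x': 2, 'h': 6, 'j': 8, 'c': 11, 'u': 13, 'b': 3, 'q': 3}
lookup['f'] = lookup['j']+5 = 13 → {'f': 13, 'n': 2, 'x': 2, 'h': 6, 'j': 8, 'c': 11, 'u': 13, 'b': 3, 'q': 3}
lookup['m'] = lookup['c']+4 = 15 → {'f': 13, 'n': 2, 'x': 2, 'h': 6, 'j': 8, 'c': 11, 'u': 13, 'b': 3, 'q': 3, 'm': 15}
lookup['j']-lookup['x'] = 8-2 = 6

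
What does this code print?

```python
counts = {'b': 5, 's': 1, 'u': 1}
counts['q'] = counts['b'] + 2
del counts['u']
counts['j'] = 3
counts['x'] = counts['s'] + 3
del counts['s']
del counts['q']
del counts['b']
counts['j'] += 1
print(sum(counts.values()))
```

8

counts['q'] = counts['b']+2 = 7 → {'b': 5, 's': 1, 'u': 1, 'q': 7}
del 'u' → {'b': 5, 's': 1, 'q': 7}
counts['j'] = 3 → {'b': 5, 's': 1, 'q': 7, 'j': 3}
counts['x'] = counts['s']+3 = 4 → {'b': 5, 's': 1, 'q': 7, 'j': 3, 'x': 4}
del 's' → {'b': 5, 'q': 7, 'j': 3, 'x': 4}
del 'q' → {'b': 5, 'j': 3, 'x': 4}
del 'b' → {'j': 3, 'x': 4}
counts['j'] = 3+1 = 4 → {'j': 4, 'x': 4}
sum of values = 8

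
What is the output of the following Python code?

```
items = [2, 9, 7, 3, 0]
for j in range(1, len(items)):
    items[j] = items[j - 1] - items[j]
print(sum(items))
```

j=1: items[1] = 2-9 = -7 → [2, -7, 7, 3, 0]
j=2: items[2] = (-7)-7 = -14 → [2, -7, -14, 3, 0]
j=3: items[3] = (-14)-3 = -17 → [2, -7, -14, -17, 0]
j=4: items[4] = (-17)-0 = -17 → [2, -7, -14, -17, -17]
sum = -53

-53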